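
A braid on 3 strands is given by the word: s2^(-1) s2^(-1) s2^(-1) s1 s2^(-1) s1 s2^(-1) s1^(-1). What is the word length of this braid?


The word length counts the number of generators (including inverses).
Listing each generator: s2^(-1), s2^(-1), s2^(-1), s1, s2^(-1), s1, s2^(-1), s1^(-1)
There are 8 generators in this braid word.

8


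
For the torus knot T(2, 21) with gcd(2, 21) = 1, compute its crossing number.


For a torus knot T(p, q) with gcd(p,q)=1,
the crossing number is min(p*(q-1), q*(p-1)).
p*(q-1) = 2*20 = 40
q*(p-1) = 21*1 = 21
min(40, 21) = 21

21


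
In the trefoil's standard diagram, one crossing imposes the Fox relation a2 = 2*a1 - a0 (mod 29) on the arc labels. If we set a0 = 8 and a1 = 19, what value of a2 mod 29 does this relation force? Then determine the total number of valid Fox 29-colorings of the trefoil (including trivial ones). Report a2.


Step 1: Apply the given crossing relation 2*a1 - a0 - a2 = 0 (mod 29).
  a2 = 2*a1 - a0 mod 29
  a2 = 2*19 - 8 mod 29
  a2 = 38 - 8 mod 29
  a2 = 30 mod 29 = 1
Step 2: The trefoil has determinant 3.
  Number of Fox p-colorings (p prime) is p^2 if p = 3, else p.
  Since 29 does not divide 3, only trivial (constant) colorings exist.
  (So the trial a0 = 8, a1 = 19 with a0 != a1 does NOT extend to a valid coloring of the whole trefoil: the other two crossing relations require 3*(a1 - a0) = 0 (mod 29), which fails.)
  Total colorings = 29
Step 3: a2 = 1, total Fox 29-colorings = 29

1


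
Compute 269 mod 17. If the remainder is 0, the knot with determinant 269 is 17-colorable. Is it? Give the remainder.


Step 1: A knot is p-colorable if and only if p divides its determinant.
Step 2: Compute 269 mod 17.
269 = 15 * 17 + 14
Step 3: 269 mod 17 = 14
Step 4: The knot is 17-colorable: no

14


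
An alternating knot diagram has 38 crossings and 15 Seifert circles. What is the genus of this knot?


For alternating knots, g = (c - s + 1)/2.
= (38 - 15 + 1)/2
= 24/2 = 12

12


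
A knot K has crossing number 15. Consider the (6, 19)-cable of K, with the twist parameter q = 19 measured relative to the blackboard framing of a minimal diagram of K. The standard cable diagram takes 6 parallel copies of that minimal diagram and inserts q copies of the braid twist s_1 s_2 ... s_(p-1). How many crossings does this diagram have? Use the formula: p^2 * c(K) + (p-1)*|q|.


Step 1: Each of the c(K) crossings of the companion diagram becomes p*p = p^2 crossings among the p parallel strands, and each of the |q| twists s_1 s_2 ... s_(p-1) adds (p-1) crossings.
  Crossings = p^2 * c(K) + (p-1)*|q|
Step 2: = 6^2 * 15 + (6-1)*19
Step 3: = 36*15 + 5*19
Step 4: = 540 + 95 = 635

635


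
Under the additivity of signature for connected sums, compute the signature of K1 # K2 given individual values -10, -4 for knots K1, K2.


The signature is additive under connected sum.
signature(K1 # K2) = (-10) + (-4)
= -14

-14


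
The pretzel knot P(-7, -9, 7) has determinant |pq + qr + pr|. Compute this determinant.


Step 1: Compute pq + qr + pr.
pq = (-7)*(-9) = 63
qr = (-9)*7 = -63
pr = (-7)*7 = -49
pq + qr + pr = 63 + (-63) + (-49) = -49
Step 2: Take absolute value.
det(P(-7,-9,7)) = |-49| = 49

49


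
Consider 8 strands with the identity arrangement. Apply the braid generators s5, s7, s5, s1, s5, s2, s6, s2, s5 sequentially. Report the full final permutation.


Starting with identity [1, 2, 3, 4, 5, 6, 7, 8].
Apply generators in sequence:
  After s5: [1, 2, 3, 4, 6, 5, 7, 8]
  After s7: [1, 2, 3, 4, 6, 5, 8, 7]
  After s5: [1, 2, 3, 4, 5, 6, 8, 7]
  After s1: [2, 1, 3, 4, 5, 6, 8, 7]
  After s5: [2, 1, 3, 4, 6, 5, 8, 7]
  After s2: [2, 3, 1, 4, 6, 5, 8, 7]
  After s6: [2, 3, 1, 4, 6, 8, 5, 7]
  After s2: [2, 1, 3, 4, 6, 8, 5, 7]
  After s5: [2, 1, 3, 4, 8, 6, 5, 7]
Final permutation: [2, 1, 3, 4, 8, 6, 5, 7]

[2, 1, 3, 4, 8, 6, 5, 7]


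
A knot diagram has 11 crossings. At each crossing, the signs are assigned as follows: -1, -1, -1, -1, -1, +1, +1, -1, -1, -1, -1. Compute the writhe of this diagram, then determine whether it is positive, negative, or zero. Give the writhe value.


Step 1: Count positive crossings (+1).
Positive crossings: 2
Step 2: Count negative crossings (-1).
Negative crossings: 9
Step 3: Writhe = (positive) - (negative)
w = 2 - 9 = -7
Step 4: |w| = 7, and w is negative

-7


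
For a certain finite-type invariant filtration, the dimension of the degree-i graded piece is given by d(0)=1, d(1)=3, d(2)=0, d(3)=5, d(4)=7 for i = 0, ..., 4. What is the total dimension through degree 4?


Total dimension = d(0) + d(1) + ... + d(4)
= 1 + 3 + 0 + 5 + 7
= 16

16


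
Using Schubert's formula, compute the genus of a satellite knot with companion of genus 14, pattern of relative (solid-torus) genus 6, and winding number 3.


Schubert: g(satellite) = g_rel(pattern) + |winding| * g(companion),
where g_rel(pattern) is the genus of the pattern relative to the solid torus.
= 6 + 3 * 14
= 6 + 42 = 48

48


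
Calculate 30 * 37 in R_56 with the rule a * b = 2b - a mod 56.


30 * 37 = 2*37 - 30 mod 56
= 74 - 30 mod 56
= 44 mod 56 = 44

44


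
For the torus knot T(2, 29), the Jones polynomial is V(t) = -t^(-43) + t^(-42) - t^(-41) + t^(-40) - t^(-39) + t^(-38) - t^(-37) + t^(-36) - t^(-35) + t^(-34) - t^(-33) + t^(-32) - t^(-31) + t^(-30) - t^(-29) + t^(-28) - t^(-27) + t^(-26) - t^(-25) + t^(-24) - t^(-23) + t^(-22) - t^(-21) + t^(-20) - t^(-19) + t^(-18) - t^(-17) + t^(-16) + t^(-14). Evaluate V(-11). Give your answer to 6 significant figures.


Substituting t = -11 into V(t) = -t^(-43) + t^(-42) - t^(-41) + t^(-40) - t^(-39) + t^(-38) - t^(-37) + t^(-36) - t^(-35) + t^(-34) - t^(-33) + t^(-32) - t^(-31) + t^(-30) - t^(-29) + t^(-28) - t^(-27) + t^(-26) - t^(-25) + t^(-24) - t^(-23) + t^(-22) - t^(-21) + t^(-20) - t^(-19) + t^(-18) - t^(-17) + t^(-16) + t^(-14):
  (-)t^(-43) = 1.66002e-45
  (+)t^(-42) = 1.82603e-44
  (-)t^(-41) = 2.00863e-43
  (+)t^(-40) = 2.20949e-42
  (-)t^(-39) = 2.43044e-41
  (+)t^(-38) = 2.67349e-40
  (-)t^(-37) = 2.94083e-39
  (+)t^(-36) = 3.23492e-38
  (-)t^(-35) = 3.55841e-37
  (+)t^(-34) = 3.91425e-36
  (-)t^(-33) = 4.30568e-35
  (+)t^(-32) = 4.73624e-34
  (-)t^(-31) = 5.20987e-33
  (+)t^(-30) = 5.73086e-32
  (-)t^(-29) = 6.30394e-31
  (+)t^(-28) = 6.93433e-30
  (-)t^(-27) = 7.62777e-29
  (+)t^(-26) = 8.39055e-28
  (-)t^(-25) = 9.2296e-27
  (+)t^(-24) = 1.01526e-25
  (-)t^(-23) = 1.11678e-24
  (+)t^(-22) = 1.22846e-23
  (-)t^(-21) = 1.35131e-22
  (+)t^(-20) = 1.48644e-21
  (-)t^(-19) = 1.63508e-20
  (+)t^(-18) = 1.79859e-19
  (-)t^(-17) = 1.97845e-18
  (+)t^(-16) = 2.17629e-17
  (+)t^(-14) = 2.63331e-15
Sum = (1.66002e-45) + (1.82603e-44) + (2.00863e-43) + (2.20949e-42) + (2.43044e-41) + (2.67349e-40) + (2.94083e-39) + (3.23492e-38) + (3.55841e-37) + (3.91425e-36) + (4.30568e-35) + (4.73624e-34) + (5.20987e-33) + (5.73086e-32) + (6.30394e-31) + (6.93433e-30) + (7.62777e-29) + (8.39055e-28) + (9.2296e-27) + (1.01526e-25) + (1.11678e-24) + (1.22846e-23) + (1.35131e-22) + (1.48644e-21) + (1.63508e-20) + (1.79859e-19) + (1.97845e-18) + (2.17629e-17) + (2.63331e-15)
= 2.657251748e-15
Rounded to 6 significant figures: 2.65725e-15

2.65725e-15


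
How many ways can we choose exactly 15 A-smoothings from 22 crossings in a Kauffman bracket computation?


We choose which 15 of 22 crossings get A-smoothings.
C(22, 15) = 22! / (15! * 7!)
= 170544

170544


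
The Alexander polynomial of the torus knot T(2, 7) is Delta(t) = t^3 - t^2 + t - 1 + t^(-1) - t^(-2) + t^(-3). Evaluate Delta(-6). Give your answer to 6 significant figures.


Substituting t = -6 into Delta(t) = t^3 - t^2 + t - 1 + t^(-1) - t^(-2) + t^(-3):
Term values: (-216) + (-36) + (-6) + (-1) + (-0.166667) + (-0.0277778) + (-0.00462963)
Sum = -259.1990741
Rounded to 6 significant figures: -259.199

-259.199


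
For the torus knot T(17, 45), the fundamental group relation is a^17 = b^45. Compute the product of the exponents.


The relation is a^17 = b^45.
Product of exponents = 17 * 45
= 765

765


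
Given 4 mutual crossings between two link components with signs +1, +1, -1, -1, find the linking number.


Step 1: Count positive crossings: 2
Step 2: Count negative crossings: 2
Step 3: Sum of signs = 2 - 2 = 0
Step 4: Linking number = sum/2 = 0/2 = 0

0


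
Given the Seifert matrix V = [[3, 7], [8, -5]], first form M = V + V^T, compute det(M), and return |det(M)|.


Step 1: Form V + V^T where V = [[3, 7], [8, -5]]
  V^T = [[3, 8], [7, -5]]
  V + V^T = [[6, 15], [15, -10]]
Step 2: det(V + V^T) = 6*(-10) - 15*15
  = -60 - 225 = -285
Step 3: Knot determinant = |det(V + V^T)| = |-285| = 285

285


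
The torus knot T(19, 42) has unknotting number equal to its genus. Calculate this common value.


For a torus knot T(p,q), both the unknotting number and genus equal (p-1)(q-1)/2.
= (19-1)(42-1)/2
= 18*41/2
= 738/2 = 369

369


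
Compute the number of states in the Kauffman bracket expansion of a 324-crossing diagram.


Each crossing contributes 2 choices (A-smoothing or B-smoothing).
Total states = 2^324 = 34175792574734561318320347298712833833643272357706444319152665725155515612490248800367393390985216

34175792574734561318320347298712833833643272357706444319152665725155515612490248800367393390985216


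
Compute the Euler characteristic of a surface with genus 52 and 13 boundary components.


chi = 2 - 2g - b
= 2 - 2*52 - 13
= 2 - 104 - 13 = -115

-115


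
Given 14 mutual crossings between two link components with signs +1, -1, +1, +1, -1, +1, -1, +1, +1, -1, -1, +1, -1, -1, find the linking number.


Step 1: Count positive crossings: 7
Step 2: Count negative crossings: 7
Step 3: Sum of signs = 7 - 7 = 0
Step 4: Linking number = sum/2 = 0/2 = 0

0


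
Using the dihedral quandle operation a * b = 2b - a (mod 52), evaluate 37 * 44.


37 * 44 = 2*44 - 37 mod 52
= 88 - 37 mod 52
= 51 mod 52 = 51

51


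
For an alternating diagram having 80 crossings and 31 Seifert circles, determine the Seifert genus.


For alternating knots, g = (c - s + 1)/2.
= (80 - 31 + 1)/2
= 50/2 = 25

25


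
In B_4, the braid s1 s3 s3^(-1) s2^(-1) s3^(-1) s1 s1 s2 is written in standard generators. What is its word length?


The word length counts the number of generators (including inverses).
Listing each generator: s1, s3, s3^(-1), s2^(-1), s3^(-1), s1, s1, s2
There are 8 generators in this braid word.

8


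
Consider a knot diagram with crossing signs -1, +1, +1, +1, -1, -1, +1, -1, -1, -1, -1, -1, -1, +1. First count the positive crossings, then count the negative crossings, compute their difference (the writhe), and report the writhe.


Step 1: Count positive crossings (+1).
Positive crossings: 5
Step 2: Count negative crossings (-1).
Negative crossings: 9
Step 3: Writhe = (positive) - (negative)
w = 5 - 9 = -4
Step 4: |w| = 4, and w is negative

-4


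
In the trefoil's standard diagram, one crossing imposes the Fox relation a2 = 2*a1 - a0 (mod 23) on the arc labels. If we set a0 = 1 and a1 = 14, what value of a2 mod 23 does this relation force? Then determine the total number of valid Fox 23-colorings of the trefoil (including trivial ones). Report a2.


Step 1: Apply the given crossing relation 2*a1 - a0 - a2 = 0 (mod 23).
  a2 = 2*a1 - a0 mod 23
  a2 = 2*14 - 1 mod 23
  a2 = 28 - 1 mod 23
  a2 = 27 mod 23 = 4
Step 2: The trefoil has determinant 3.
  Number of Fox p-colorings (p prime) is p^2 if p = 3, else p.
  Since 23 does not divide 3, only trivial (constant) colorings exist.
  (So the trial a0 = 1, a1 = 14 with a0 != a1 does NOT extend to a valid coloring of the whole trefoil: the other two crossing relations require 3*(a1 - a0) = 0 (mod 23), which fails.)
  Total colorings = 23
Step 3: a2 = 4, total Fox 23-colorings = 23

4


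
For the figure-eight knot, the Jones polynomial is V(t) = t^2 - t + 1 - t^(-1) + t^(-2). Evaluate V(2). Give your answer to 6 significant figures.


Substituting t = 2 into V(t) = t^2 - t + 1 - t^(-1) + t^(-2):
  (+)t^(2) = 4
  (-)t^(1) = -2
  (+)t^(0) = 1
  (-)t^(-1) = -0.5
  (+)t^(-2) = 0.25
Sum = (4) + (-2) + (1) + (-0.5) + (0.25)
= 2.75
Rounded to 6 significant figures: 2.75

2.75


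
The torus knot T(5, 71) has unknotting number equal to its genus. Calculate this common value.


For a torus knot T(p,q), both the unknotting number and genus equal (p-1)(q-1)/2.
= (5-1)(71-1)/2
= 4*70/2
= 280/2 = 140

140


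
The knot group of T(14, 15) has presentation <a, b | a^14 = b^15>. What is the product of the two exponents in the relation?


The relation is a^14 = b^15.
Product of exponents = 14 * 15
= 210

210


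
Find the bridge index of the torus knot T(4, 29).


The bridge number of T(p,q) is min(p,q).
min(4, 29) = 4

4


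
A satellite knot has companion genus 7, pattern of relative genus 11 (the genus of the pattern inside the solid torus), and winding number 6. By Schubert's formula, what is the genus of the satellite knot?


Schubert: g(satellite) = g_rel(pattern) + |winding| * g(companion),
where g_rel(pattern) is the genus of the pattern relative to the solid torus.
= 11 + 6 * 7
= 11 + 42 = 53

53


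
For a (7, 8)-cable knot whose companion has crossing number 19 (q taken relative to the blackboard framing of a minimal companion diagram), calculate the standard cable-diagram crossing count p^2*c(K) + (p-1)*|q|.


Step 1: Each of the c(K) crossings of the companion diagram becomes p*p = p^2 crossings among the p parallel strands, and each of the |q| twists s_1 s_2 ... s_(p-1) adds (p-1) crossings.
  Crossings = p^2 * c(K) + (p-1)*|q|
Step 2: = 7^2 * 19 + (7-1)*8
Step 3: = 49*19 + 6*8
Step 4: = 931 + 48 = 979

979


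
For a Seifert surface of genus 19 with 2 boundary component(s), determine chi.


chi = 2 - 2g - b
= 2 - 2*19 - 2
= 2 - 38 - 2 = -38

-38


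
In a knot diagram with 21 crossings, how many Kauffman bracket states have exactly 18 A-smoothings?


We choose which 18 of 21 crossings get A-smoothings.
C(21, 18) = 21! / (18! * 3!)
= 1330

1330


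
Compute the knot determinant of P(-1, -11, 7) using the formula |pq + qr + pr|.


Step 1: Compute pq + qr + pr.
pq = (-1)*(-11) = 11
qr = (-11)*7 = -77
pr = (-1)*7 = -7
pq + qr + pr = 11 + (-77) + (-7) = -73
Step 2: Take absolute value.
det(P(-1,-11,7)) = |-73| = 73

73


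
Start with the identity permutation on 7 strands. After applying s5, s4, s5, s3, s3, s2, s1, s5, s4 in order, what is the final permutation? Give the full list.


Starting with identity [1, 2, 3, 4, 5, 6, 7].
Apply generators in sequence:
  After s5: [1, 2, 3, 4, 6, 5, 7]
  After s4: [1, 2, 3, 6, 4, 5, 7]
  After s5: [1, 2, 3, 6, 5, 4, 7]
  After s3: [1, 2, 6, 3, 5, 4, 7]
  After s3: [1, 2, 3, 6, 5, 4, 7]
  After s2: [1, 3, 2, 6, 5, 4, 7]
  After s1: [3, 1, 2, 6, 5, 4, 7]
  After s5: [3, 1, 2, 6, 4, 5, 7]
  After s4: [3, 1, 2, 4, 6, 5, 7]
Final permutation: [3, 1, 2, 4, 6, 5, 7]

[3, 1, 2, 4, 6, 5, 7]


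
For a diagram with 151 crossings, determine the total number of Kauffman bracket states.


Each crossing contributes 2 choices (A-smoothing or B-smoothing).
Total states = 2^151 = 2854495385411919762116571938898990272765493248

2854495385411919762116571938898990272765493248


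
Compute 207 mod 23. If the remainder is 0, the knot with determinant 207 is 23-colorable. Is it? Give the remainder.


Step 1: A knot is p-colorable if and only if p divides its determinant.
Step 2: Compute 207 mod 23.
207 = 9 * 23 + 0
Step 3: 207 mod 23 = 0
Step 4: The knot is 23-colorable: yes

0


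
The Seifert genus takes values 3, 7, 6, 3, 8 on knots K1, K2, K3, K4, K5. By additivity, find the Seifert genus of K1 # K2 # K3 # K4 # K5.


The Seifert genus is additive under connected sum.
Seifert genus(K1 # K2 # K3 # K4 # K5) = (3) + (7) + (6) + (3) + (8)
= 27

27


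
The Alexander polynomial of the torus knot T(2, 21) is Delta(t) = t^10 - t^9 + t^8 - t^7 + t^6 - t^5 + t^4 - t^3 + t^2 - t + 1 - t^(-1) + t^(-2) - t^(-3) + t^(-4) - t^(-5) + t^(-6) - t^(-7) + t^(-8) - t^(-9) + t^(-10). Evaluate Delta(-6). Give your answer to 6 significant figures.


Substituting t = -6 into Delta(t) = t^10 - t^9 + t^8 - t^7 + t^6 - t^5 + t^4 - t^3 + t^2 - t + 1 - t^(-1) + t^(-2) - t^(-3) + t^(-4) - t^(-5) + t^(-6) - t^(-7) + t^(-8) - t^(-9) + t^(-10):
Term values: (60466176) + (10077696) + (1679616) + (279936) + (46656) + (7776) + (1296) + (216) + (36) + (6) + (1) + (0.166667) + (0.0277778) + (0.00462963) + (0.000771605) + (0.000128601) + (2.14335e-05) + (3.57225e-06) + (5.95374e-07) + (9.9229e-08) + (1.65382e-08)
Sum = 72559411.2
Rounded to 6 significant figures: 7.25594e+07

7.25594e+07


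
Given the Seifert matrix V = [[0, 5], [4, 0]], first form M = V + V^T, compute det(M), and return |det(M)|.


Step 1: Form V + V^T where V = [[0, 5], [4, 0]]
  V^T = [[0, 4], [5, 0]]
  V + V^T = [[0, 9], [9, 0]]
Step 2: det(V + V^T) = 0*0 - 9*9
  = 0 - 81 = -81
Step 3: Knot determinant = |det(V + V^T)| = |-81| = 81

81


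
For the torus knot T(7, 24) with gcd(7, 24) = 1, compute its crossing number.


For a torus knot T(p, q) with gcd(p,q)=1,
the crossing number is min(p*(q-1), q*(p-1)).
p*(q-1) = 7*23 = 161
q*(p-1) = 24*6 = 144
min(161, 144) = 144

144


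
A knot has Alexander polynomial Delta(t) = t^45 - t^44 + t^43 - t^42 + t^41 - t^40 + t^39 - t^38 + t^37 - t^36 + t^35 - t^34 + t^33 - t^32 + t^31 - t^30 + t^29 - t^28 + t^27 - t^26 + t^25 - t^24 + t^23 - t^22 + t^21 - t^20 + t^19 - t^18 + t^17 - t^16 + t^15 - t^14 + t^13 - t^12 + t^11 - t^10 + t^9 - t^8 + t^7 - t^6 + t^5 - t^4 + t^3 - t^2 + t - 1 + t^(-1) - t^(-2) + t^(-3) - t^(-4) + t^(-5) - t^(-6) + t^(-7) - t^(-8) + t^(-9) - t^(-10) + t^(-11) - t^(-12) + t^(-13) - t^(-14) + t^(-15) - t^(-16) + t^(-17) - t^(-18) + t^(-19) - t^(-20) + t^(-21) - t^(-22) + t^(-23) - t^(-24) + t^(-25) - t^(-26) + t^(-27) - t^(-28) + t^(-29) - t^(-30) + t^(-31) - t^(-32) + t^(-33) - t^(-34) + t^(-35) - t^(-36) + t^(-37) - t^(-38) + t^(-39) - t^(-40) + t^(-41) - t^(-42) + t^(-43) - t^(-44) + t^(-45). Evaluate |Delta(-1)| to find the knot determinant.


Step 1: The polynomial has 91 terms with alternating signs, exponents from 45 down to -45.
Step 2: Substitute t = -1. The i-th term has coefficient (-1)^i and exponent (m-i),
  so its value is (-1)^i * (-1)^(m-i) = (-1)^m = -1 for every i.
Step 3: All 91 terms equal -1, so Delta(-1) = 91 * (-1) = -91
Step 4: |Delta(-1)| = 91

91


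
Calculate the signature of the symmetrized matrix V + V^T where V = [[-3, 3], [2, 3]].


Step 1: V + V^T = [[-6, 5], [5, 6]]
Step 2: trace = 0, det = -61
Step 3: Discriminant = 0^2 - 4*(-61) = 244
Step 4: Eigenvalues: 7.81025, -7.81025
Step 5: Signature = (# positive eigenvalues) - (# negative eigenvalues) = 0

0


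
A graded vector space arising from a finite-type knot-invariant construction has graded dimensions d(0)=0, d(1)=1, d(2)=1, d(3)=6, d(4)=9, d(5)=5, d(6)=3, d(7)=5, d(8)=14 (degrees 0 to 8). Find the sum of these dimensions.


Total dimension = d(0) + d(1) + ... + d(8)
= 0 + 1 + 1 + 6 + 9 + 5 + 3 + 5 + 14
= 44

44


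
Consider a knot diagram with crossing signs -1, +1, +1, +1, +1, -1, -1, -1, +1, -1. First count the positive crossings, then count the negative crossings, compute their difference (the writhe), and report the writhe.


Step 1: Count positive crossings (+1).
Positive crossings: 5
Step 2: Count negative crossings (-1).
Negative crossings: 5
Step 3: Writhe = (positive) - (negative)
w = 5 - 5 = 0
Step 4: |w| = 0, and w is zero

0


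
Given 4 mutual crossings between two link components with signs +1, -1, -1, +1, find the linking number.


Step 1: Count positive crossings: 2
Step 2: Count negative crossings: 2
Step 3: Sum of signs = 2 - 2 = 0
Step 4: Linking number = sum/2 = 0/2 = 0

0


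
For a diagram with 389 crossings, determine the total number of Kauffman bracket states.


Each crossing contributes 2 choices (A-smoothing or B-smoothing).
Total states = 2^389 = 1260864198284623334792929283204595641762551656654894293374345388935863096687910739565256520156317300505812095689818112

1260864198284623334792929283204595641762551656654894293374345388935863096687910739565256520156317300505812095689818112


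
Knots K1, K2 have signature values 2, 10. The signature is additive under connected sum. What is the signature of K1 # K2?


The signature is additive under connected sum.
signature(K1 # K2) = (2) + (10)
= 12

12


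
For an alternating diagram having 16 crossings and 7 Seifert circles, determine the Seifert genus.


For alternating knots, g = (c - s + 1)/2.
= (16 - 7 + 1)/2
= 10/2 = 5

5


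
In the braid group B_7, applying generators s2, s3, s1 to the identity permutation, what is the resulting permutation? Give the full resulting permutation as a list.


Starting with identity [1, 2, 3, 4, 5, 6, 7].
Apply generators in sequence:
  After s2: [1, 3, 2, 4, 5, 6, 7]
  After s3: [1, 3, 4, 2, 5, 6, 7]
  After s1: [3, 1, 4, 2, 5, 6, 7]
Final permutation: [3, 1, 4, 2, 5, 6, 7]

[3, 1, 4, 2, 5, 6, 7]


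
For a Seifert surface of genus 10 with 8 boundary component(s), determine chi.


chi = 2 - 2g - b
= 2 - 2*10 - 8
= 2 - 20 - 8 = -26

-26


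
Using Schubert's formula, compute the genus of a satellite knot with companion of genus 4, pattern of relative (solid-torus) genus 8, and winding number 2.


Schubert: g(satellite) = g_rel(pattern) + |winding| * g(companion),
where g_rel(pattern) is the genus of the pattern relative to the solid torus.
= 8 + 2 * 4
= 8 + 8 = 16

16


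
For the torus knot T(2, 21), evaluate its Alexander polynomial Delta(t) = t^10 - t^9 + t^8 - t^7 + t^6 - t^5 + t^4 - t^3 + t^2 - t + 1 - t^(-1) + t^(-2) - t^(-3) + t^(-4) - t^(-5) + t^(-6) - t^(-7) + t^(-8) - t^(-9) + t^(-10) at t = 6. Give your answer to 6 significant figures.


Substituting t = 6 into Delta(t) = t^10 - t^9 + t^8 - t^7 + t^6 - t^5 + t^4 - t^3 + t^2 - t + 1 - t^(-1) + t^(-2) - t^(-3) + t^(-4) - t^(-5) + t^(-6) - t^(-7) + t^(-8) - t^(-9) + t^(-10):
Term values: (60466176) + (-10077696) + (1679616) + (-279936) + (46656) + (-7776) + (1296) + (-216) + (36) + (-6) + (1) + (-0.166667) + (0.0277778) + (-0.00462963) + (0.000771605) + (-0.000128601) + (2.14335e-05) + (-3.57225e-06) + (5.95374e-07) + (-9.9229e-08) + (1.65382e-08)
Sum = 51828150.86
Rounded to 6 significant figures: 5.18282e+07

5.18282e+07


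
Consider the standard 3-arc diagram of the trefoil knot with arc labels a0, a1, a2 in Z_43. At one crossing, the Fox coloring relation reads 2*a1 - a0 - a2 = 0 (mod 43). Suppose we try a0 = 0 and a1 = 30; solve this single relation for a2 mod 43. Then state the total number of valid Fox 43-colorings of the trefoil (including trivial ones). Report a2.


Step 1: Apply the given crossing relation 2*a1 - a0 - a2 = 0 (mod 43).
  a2 = 2*a1 - a0 mod 43
  a2 = 2*30 - 0 mod 43
  a2 = 60 - 0 mod 43
  a2 = 60 mod 43 = 17
Step 2: The trefoil has determinant 3.
  Number of Fox p-colorings (p prime) is p^2 if p = 3, else p.
  Since 43 does not divide 3, only trivial (constant) colorings exist.
  (So the trial a0 = 0, a1 = 30 with a0 != a1 does NOT extend to a valid coloring of the whole trefoil: the other two crossing relations require 3*(a1 - a0) = 0 (mod 43), which fails.)
  Total colorings = 43
Step 3: a2 = 17, total Fox 43-colorings = 43

17


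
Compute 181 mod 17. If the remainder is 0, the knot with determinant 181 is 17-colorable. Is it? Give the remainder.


Step 1: A knot is p-colorable if and only if p divides its determinant.
Step 2: Compute 181 mod 17.
181 = 10 * 17 + 11
Step 3: 181 mod 17 = 11
Step 4: The knot is 17-colorable: no

11


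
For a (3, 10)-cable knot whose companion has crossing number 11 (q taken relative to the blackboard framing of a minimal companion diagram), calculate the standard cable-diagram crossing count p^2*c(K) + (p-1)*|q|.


Step 1: Each of the c(K) crossings of the companion diagram becomes p*p = p^2 crossings among the p parallel strands, and each of the |q| twists s_1 s_2 ... s_(p-1) adds (p-1) crossings.
  Crossings = p^2 * c(K) + (p-1)*|q|
Step 2: = 3^2 * 11 + (3-1)*10
Step 3: = 9*11 + 2*10
Step 4: = 99 + 20 = 119

119


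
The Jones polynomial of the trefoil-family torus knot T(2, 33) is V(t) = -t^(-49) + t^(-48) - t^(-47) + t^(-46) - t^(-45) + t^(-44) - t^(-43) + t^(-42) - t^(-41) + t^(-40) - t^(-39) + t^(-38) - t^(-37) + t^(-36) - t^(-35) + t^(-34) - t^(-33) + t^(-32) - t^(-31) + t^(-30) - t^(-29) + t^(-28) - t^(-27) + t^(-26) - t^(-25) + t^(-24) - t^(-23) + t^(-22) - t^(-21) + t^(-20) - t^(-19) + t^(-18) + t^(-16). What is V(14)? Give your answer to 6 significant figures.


Substituting t = 14 into V(t) = -t^(-49) + t^(-48) - t^(-47) + t^(-46) - t^(-45) + t^(-44) - t^(-43) + t^(-42) - t^(-41) + t^(-40) - t^(-39) + t^(-38) - t^(-37) + t^(-36) - t^(-35) + t^(-34) - t^(-33) + t^(-32) - t^(-31) + t^(-30) - t^(-29) + t^(-28) - t^(-27) + t^(-26) - t^(-25) + t^(-24) - t^(-23) + t^(-22) - t^(-21) + t^(-20) - t^(-19) + t^(-18) + t^(-16):
  (-)t^(-49) = -6.91395e-57
  (+)t^(-48) = 9.67953e-56
  (-)t^(-47) = -1.35513e-54
  (+)t^(-46) = 1.89719e-53
  (-)t^(-45) = -2.65606e-52
  (+)t^(-44) = 3.71849e-51
  (-)t^(-43) = -5.20588e-50
  (+)t^(-42) = 7.28824e-49
  (-)t^(-41) = -1.02035e-47
  (+)t^(-40) = 1.42849e-46
  (-)t^(-39) = -1.99989e-45
  (+)t^(-38) = 2.79985e-44
  (-)t^(-37) = -3.91979e-43
  (+)t^(-36) = 5.4877e-42
  (-)t^(-35) = -7.68279e-41
  (+)t^(-34) = 1.07559e-39
  (-)t^(-33) = -1.50583e-38
  (+)t^(-32) = 2.10816e-37
  (-)t^(-31) = -2.95142e-36
  (+)t^(-30) = 4.13199e-35
  (-)t^(-29) = -5.78478e-34
  (+)t^(-28) = 8.09869e-33
  (-)t^(-27) = -1.13382e-31
  (+)t^(-26) = 1.58734e-30
  (-)t^(-25) = -2.22228e-29
  (+)t^(-24) = 3.11119e-28
  (-)t^(-23) = -4.35567e-27
  (+)t^(-22) = 6.09794e-26
  (-)t^(-21) = -8.53712e-25
  (+)t^(-20) = 1.1952e-23
  (-)t^(-19) = -1.67327e-22
  (+)t^(-18) = 2.34258e-21
  (+)t^(-16) = 4.59147e-19
Sum = (-6.91395e-57) + (9.67953e-56) + (-1.35513e-54) + (1.89719e-53) + (-2.65606e-52) + (3.71849e-51) + (-5.20588e-50) + (7.28824e-49) + (-1.02035e-47) + (1.42849e-46) + (-1.99989e-45) + (2.79985e-44) + (-3.91979e-43) + (5.4877e-42) + (-7.68279e-41) + (1.07559e-39) + (-1.50583e-38) + (2.10816e-37) + (-2.95142e-36) + (4.13199e-35) + (-5.78478e-34) + (8.09869e-33) + (-1.13382e-31) + (1.58734e-30) + (-2.22228e-29) + (3.11119e-28) + (-4.35567e-27) + (6.09794e-26) + (-8.53712e-25) + (1.1952e-23) + (-1.67327e-22) + (2.34258e-21) + (4.59147e-19)
= 4.613330723e-19
Rounded to 6 significant figures: 4.61333e-19

4.61333e-19


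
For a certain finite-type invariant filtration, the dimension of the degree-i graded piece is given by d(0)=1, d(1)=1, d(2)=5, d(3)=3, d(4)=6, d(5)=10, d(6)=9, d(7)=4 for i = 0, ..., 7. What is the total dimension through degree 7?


Total dimension = d(0) + d(1) + ... + d(7)
= 1 + 1 + 5 + 3 + 6 + 10 + 9 + 4
= 39

39


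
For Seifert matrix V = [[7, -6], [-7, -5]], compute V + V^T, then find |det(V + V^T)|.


Step 1: Form V + V^T where V = [[7, -6], [-7, -5]]
  V^T = [[7, -7], [-6, -5]]
  V + V^T = [[14, -13], [-13, -10]]
Step 2: det(V + V^T) = 14*(-10) - (-13)*(-13)
  = -140 - 169 = -309
Step 3: Knot determinant = |det(V + V^T)| = |-309| = 309

309


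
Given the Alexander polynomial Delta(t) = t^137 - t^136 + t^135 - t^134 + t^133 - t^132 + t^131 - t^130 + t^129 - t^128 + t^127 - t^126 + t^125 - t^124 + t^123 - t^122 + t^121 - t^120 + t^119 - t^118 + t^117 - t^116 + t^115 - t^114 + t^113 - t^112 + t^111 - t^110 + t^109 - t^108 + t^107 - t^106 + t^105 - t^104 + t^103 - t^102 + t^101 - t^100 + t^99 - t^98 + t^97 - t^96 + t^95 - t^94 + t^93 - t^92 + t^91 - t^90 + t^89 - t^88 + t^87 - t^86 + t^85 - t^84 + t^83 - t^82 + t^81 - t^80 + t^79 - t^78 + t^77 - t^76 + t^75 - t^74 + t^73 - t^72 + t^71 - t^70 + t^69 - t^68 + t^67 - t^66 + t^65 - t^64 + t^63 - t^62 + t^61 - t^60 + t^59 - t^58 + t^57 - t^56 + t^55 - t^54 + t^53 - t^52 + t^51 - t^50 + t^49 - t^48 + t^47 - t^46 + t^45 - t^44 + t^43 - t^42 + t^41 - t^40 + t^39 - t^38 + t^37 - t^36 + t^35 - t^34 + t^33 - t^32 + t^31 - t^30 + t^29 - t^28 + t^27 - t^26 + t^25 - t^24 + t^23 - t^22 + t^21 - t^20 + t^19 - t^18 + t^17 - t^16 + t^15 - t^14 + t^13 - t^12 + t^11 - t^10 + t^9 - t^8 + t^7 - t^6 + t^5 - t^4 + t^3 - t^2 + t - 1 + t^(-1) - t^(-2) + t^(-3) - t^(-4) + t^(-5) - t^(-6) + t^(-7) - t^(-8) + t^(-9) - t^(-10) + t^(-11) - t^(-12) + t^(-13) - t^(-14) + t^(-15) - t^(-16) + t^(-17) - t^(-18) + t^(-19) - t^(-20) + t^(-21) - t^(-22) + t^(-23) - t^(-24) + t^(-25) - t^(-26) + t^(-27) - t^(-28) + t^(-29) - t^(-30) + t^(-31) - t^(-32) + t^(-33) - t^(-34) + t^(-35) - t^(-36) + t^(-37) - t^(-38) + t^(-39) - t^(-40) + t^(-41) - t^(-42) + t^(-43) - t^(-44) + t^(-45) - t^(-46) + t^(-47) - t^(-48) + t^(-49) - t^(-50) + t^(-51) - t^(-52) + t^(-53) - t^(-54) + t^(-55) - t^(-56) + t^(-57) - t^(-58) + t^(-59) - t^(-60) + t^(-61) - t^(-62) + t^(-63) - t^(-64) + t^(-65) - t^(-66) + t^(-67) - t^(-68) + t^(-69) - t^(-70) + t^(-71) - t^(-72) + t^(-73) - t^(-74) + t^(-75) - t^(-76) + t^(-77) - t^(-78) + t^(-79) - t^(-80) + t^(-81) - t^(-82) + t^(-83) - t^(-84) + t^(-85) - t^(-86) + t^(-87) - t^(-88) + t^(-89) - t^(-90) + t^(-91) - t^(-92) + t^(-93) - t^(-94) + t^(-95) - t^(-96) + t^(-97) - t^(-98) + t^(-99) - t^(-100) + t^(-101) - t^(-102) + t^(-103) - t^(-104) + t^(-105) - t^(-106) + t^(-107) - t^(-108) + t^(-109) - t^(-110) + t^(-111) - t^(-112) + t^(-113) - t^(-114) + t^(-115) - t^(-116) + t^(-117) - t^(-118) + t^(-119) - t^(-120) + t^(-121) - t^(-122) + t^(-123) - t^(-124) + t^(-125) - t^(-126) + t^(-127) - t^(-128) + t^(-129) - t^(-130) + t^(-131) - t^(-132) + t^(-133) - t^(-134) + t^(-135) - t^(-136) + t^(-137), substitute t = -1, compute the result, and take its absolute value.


Step 1: The polynomial has 275 terms with alternating signs, exponents from 137 down to -137.
Step 2: Substitute t = -1. The i-th term has coefficient (-1)^i and exponent (m-i),
  so its value is (-1)^i * (-1)^(m-i) = (-1)^m = -1 for every i.
Step 3: All 275 terms equal -1, so Delta(-1) = 275 * (-1) = -275
Step 4: |Delta(-1)| = 275

275


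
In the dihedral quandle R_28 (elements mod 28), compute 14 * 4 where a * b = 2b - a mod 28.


14 * 4 = 2*4 - 14 mod 28
= 8 - 14 mod 28
= -6 mod 28 = 22

22


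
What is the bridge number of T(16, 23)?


The bridge number of T(p,q) is min(p,q).
min(16, 23) = 16

16


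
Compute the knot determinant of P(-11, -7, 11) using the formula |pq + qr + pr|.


Step 1: Compute pq + qr + pr.
pq = (-11)*(-7) = 77
qr = (-7)*11 = -77
pr = (-11)*11 = -121
pq + qr + pr = 77 + (-77) + (-121) = -121
Step 2: Take absolute value.
det(P(-11,-7,11)) = |-121| = 121

121


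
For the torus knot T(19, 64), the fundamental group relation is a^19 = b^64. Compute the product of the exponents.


The relation is a^19 = b^64.
Product of exponents = 19 * 64
= 1216

1216


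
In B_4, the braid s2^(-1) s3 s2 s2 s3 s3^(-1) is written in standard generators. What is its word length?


The word length counts the number of generators (including inverses).
Listing each generator: s2^(-1), s3, s2, s2, s3, s3^(-1)
There are 6 generators in this braid word.

6


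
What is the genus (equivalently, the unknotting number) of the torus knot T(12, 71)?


For a torus knot T(p,q), both the unknotting number and genus equal (p-1)(q-1)/2.
= (12-1)(71-1)/2
= 11*70/2
= 770/2 = 385

385


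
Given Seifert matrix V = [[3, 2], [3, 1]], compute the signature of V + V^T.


Step 1: V + V^T = [[6, 5], [5, 2]]
Step 2: trace = 8, det = -13
Step 3: Discriminant = 8^2 - 4*(-13) = 116
Step 4: Eigenvalues: 9.38516, -1.38516
Step 5: Signature = (# positive eigenvalues) - (# negative eigenvalues) = 0

0


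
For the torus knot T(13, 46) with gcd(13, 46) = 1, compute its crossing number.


For a torus knot T(p, q) with gcd(p,q)=1,
the crossing number is min(p*(q-1), q*(p-1)).
p*(q-1) = 13*45 = 585
q*(p-1) = 46*12 = 552
min(585, 552) = 552

552


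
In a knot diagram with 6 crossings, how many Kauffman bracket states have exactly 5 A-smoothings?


We choose which 5 of 6 crossings get A-smoothings.
C(6, 5) = 6! / (5! * 1!)
= 6

6


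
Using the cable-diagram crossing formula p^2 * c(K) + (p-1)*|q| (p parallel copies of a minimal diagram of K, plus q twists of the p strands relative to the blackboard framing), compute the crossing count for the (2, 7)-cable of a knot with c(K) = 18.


Step 1: Each of the c(K) crossings of the companion diagram becomes p*p = p^2 crossings among the p parallel strands, and each of the |q| twists s_1 s_2 ... s_(p-1) adds (p-1) crossings.
  Crossings = p^2 * c(K) + (p-1)*|q|
Step 2: = 2^2 * 18 + (2-1)*7
Step 3: = 4*18 + 1*7
Step 4: = 72 + 7 = 79

79


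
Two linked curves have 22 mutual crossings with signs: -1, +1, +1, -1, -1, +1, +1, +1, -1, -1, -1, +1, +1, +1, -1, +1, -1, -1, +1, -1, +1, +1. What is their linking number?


Step 1: Count positive crossings: 12
Step 2: Count negative crossings: 10
Step 3: Sum of signs = 12 - 10 = 2
Step 4: Linking number = sum/2 = 2/2 = 1

1


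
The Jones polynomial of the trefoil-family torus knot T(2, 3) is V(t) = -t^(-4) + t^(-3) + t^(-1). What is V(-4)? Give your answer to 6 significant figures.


Substituting t = -4 into V(t) = -t^(-4) + t^(-3) + t^(-1):
  (-)t^(-4) = -0.00390625
  (+)t^(-3) = -0.015625
  (+)t^(-1) = -0.25
Sum = (-0.00390625) + (-0.015625) + (-0.25)
= -0.26953125
Rounded to 6 significant figures: -0.269531

-0.269531


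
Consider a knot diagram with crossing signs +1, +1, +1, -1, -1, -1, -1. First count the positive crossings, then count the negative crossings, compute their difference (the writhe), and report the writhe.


Step 1: Count positive crossings (+1).
Positive crossings: 3
Step 2: Count negative crossings (-1).
Negative crossings: 4
Step 3: Writhe = (positive) - (negative)
w = 3 - 4 = -1
Step 4: |w| = 1, and w is negative

-1


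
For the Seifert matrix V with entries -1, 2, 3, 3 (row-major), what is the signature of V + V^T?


Step 1: V + V^T = [[-2, 5], [5, 6]]
Step 2: trace = 4, det = -37
Step 3: Discriminant = 4^2 - 4*(-37) = 164
Step 4: Eigenvalues: 8.40312, -4.40312
Step 5: Signature = (# positive eigenvalues) - (# negative eigenvalues) = 0

0


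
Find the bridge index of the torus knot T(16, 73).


The bridge number of T(p,q) is min(p,q).
min(16, 73) = 16

16


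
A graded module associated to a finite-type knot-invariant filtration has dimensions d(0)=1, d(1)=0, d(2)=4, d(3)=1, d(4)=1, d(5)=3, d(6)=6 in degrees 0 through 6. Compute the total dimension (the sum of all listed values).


Total dimension = d(0) + d(1) + ... + d(6)
= 1 + 0 + 4 + 1 + 1 + 3 + 6
= 16

16


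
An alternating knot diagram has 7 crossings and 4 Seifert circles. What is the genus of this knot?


For alternating knots, g = (c - s + 1)/2.
= (7 - 4 + 1)/2
= 4/2 = 2

2


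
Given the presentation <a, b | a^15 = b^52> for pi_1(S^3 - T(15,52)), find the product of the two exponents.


The relation is a^15 = b^52.
Product of exponents = 15 * 52
= 780

780


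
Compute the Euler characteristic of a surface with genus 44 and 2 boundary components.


chi = 2 - 2g - b
= 2 - 2*44 - 2
= 2 - 88 - 2 = -88

-88


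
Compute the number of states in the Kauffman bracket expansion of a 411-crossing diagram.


Each crossing contributes 2 choices (A-smoothing or B-smoothing).
Total states = 2^411 = 5288447750321988791615322464262168318627237463714249754277190362195246329890490766601513683517722278780729696200186866434048

5288447750321988791615322464262168318627237463714249754277190362195246329890490766601513683517722278780729696200186866434048


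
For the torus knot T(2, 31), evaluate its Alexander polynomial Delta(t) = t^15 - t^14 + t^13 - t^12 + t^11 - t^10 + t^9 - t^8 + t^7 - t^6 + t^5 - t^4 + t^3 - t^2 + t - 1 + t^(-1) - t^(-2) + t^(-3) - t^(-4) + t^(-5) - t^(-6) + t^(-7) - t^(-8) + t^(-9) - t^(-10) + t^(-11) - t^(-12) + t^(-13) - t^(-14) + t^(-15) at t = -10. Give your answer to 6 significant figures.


Substituting t = -10 into Delta(t) = t^15 - t^14 + t^13 - t^12 + t^11 - t^10 + t^9 - t^8 + t^7 - t^6 + t^5 - t^4 + t^3 - t^2 + t - 1 + t^(-1) - t^(-2) + t^(-3) - t^(-4) + t^(-5) - t^(-6) + t^(-7) - t^(-8) + t^(-9) - t^(-10) + t^(-11) - t^(-12) + t^(-13) - t^(-14) + t^(-15):
Term values: (-1000000000000000) + (-100000000000000) + (-10000000000000) + (-1000000000000) + (-100000000000) + (-10000000000) + (-1000000000) + (-100000000) + (-10000000) + (-1000000) + (-100000) + (-10000) + (-1000) + (-100) + (-10) + (-1) + (-0.1) + (-0.01) + (-0.001) + (-0.0001) + (-1e-05) + (-1e-06) + (-1e-07) + (-1e-08) + (-1e-09) + (-1e-10) + (-1e-11) + (-1e-12) + (-1e-13) + (-1e-14) + (-1e-15)
Sum = -1.111111111e+15
Rounded to 6 significant figures: -1.11111e+15

-1.11111e+15


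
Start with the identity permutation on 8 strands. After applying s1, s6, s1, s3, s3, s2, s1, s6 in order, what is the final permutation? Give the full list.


Starting with identity [1, 2, 3, 4, 5, 6, 7, 8].
Apply generators in sequence:
  After s1: [2, 1, 3, 4, 5, 6, 7, 8]
  After s6: [2, 1, 3, 4, 5, 7, 6, 8]
  After s1: [1, 2, 3, 4, 5, 7, 6, 8]
  After s3: [1, 2, 4, 3, 5, 7, 6, 8]
  After s3: [1, 2, 3, 4, 5, 7, 6, 8]
  After s2: [1, 3, 2, 4, 5, 7, 6, 8]
  After s1: [3, 1, 2, 4, 5, 7, 6, 8]
  After s6: [3, 1, 2, 4, 5, 6, 7, 8]
Final permutation: [3, 1, 2, 4, 5, 6, 7, 8]

[3, 1, 2, 4, 5, 6, 7, 8]


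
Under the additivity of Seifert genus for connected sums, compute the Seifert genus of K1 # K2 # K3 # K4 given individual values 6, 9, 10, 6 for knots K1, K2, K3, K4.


The Seifert genus is additive under connected sum.
Seifert genus(K1 # K2 # K3 # K4) = (6) + (9) + (10) + (6)
= 31

31


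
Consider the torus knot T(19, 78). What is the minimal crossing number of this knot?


For a torus knot T(p, q) with gcd(p,q)=1,
the crossing number is min(p*(q-1), q*(p-1)).
p*(q-1) = 19*77 = 1463
q*(p-1) = 78*18 = 1404
min(1463, 1404) = 1404

1404


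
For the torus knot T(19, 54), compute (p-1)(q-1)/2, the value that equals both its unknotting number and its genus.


For a torus knot T(p,q), both the unknotting number and genus equal (p-1)(q-1)/2.
= (19-1)(54-1)/2
= 18*53/2
= 954/2 = 477

477


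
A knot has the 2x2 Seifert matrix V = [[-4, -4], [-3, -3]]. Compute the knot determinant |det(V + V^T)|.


Step 1: Form V + V^T where V = [[-4, -4], [-3, -3]]
  V^T = [[-4, -3], [-4, -3]]
  V + V^T = [[-8, -7], [-7, -6]]
Step 2: det(V + V^T) = (-8)*(-6) - (-7)*(-7)
  = 48 - 49 = -1
Step 3: Knot determinant = |det(V + V^T)| = |-1| = 1

1


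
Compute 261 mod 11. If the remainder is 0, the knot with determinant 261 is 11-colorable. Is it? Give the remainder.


Step 1: A knot is p-colorable if and only if p divides its determinant.
Step 2: Compute 261 mod 11.
261 = 23 * 11 + 8
Step 3: 261 mod 11 = 8
Step 4: The knot is 11-colorable: no

8


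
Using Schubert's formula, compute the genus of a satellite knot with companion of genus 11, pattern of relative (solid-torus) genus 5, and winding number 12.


Schubert: g(satellite) = g_rel(pattern) + |winding| * g(companion),
where g_rel(pattern) is the genus of the pattern relative to the solid torus.
= 5 + 12 * 11
= 5 + 132 = 137

137


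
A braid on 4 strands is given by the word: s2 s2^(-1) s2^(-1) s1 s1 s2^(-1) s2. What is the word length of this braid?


The word length counts the number of generators (including inverses).
Listing each generator: s2, s2^(-1), s2^(-1), s1, s1, s2^(-1), s2
There are 7 generators in this braid word.

7


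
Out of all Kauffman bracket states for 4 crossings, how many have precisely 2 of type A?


We choose which 2 of 4 crossings get A-smoothings.
C(4, 2) = 4! / (2! * 2!)
= 6

6


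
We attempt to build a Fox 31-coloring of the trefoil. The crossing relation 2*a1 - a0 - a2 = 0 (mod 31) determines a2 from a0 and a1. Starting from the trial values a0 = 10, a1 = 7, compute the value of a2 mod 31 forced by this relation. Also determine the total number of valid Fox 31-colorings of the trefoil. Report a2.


Step 1: Apply the given crossing relation 2*a1 - a0 - a2 = 0 (mod 31).
  a2 = 2*a1 - a0 mod 31
  a2 = 2*7 - 10 mod 31
  a2 = 14 - 10 mod 31
  a2 = 4 mod 31 = 4
Step 2: The trefoil has determinant 3.
  Number of Fox p-colorings (p prime) is p^2 if p = 3, else p.
  Since 31 does not divide 3, only trivial (constant) colorings exist.
  (So the trial a0 = 10, a1 = 7 with a0 != a1 does NOT extend to a valid coloring of the whole trefoil: the other two crossing relations require 3*(a1 - a0) = 0 (mod 31), which fails.)
  Total colorings = 31
Step 3: a2 = 4, total Fox 31-colorings = 31

4
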